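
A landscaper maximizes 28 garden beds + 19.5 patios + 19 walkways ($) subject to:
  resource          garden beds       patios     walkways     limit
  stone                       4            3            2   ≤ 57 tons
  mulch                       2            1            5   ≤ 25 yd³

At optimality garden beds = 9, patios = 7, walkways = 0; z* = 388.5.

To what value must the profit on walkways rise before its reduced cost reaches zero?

Check each constraint at x*: stone 57/57 (tight); mulch 25/25 (tight).
Dual feasibility on the basic columns requires 4·y_stone + 2·y_mulch = 28, 3·y_stone + 1·y_mulch = 19.5.
→ y_stone = 5.5 and y_mulch = 3.
walkways enters the basis when its profit ≥ yᵀa₃ = 5.5·2 + 3·5 = 26.

26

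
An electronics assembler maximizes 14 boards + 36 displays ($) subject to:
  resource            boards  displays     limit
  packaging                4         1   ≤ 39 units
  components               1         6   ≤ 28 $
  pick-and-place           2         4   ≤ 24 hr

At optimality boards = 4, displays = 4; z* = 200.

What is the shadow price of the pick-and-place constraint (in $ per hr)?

6

Check each constraint at x*: packaging 20/39 (slack 19); components 28/28 (tight); pick-and-place 24/24 (tight).
Since packaging is not tight, its dual is 0.
From A_Bᵀ y = c: 1·y_components + 2·y_pick-and-place = 14; 6·y_components + 4·y_pick-and-place = 36.
Solving: y_components = 2, y_pick-and-place = 6.
Shadow price of pick-and-place = 6.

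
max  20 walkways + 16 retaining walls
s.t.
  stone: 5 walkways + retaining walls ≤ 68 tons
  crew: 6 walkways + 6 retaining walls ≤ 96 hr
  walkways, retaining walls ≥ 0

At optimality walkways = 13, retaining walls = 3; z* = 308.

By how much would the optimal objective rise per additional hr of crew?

2.5

Check each constraint at x*: stone 68/68 (tight); crew 96/96 (tight).
From A_Bᵀ y = c: 5·y_stone + 6·y_crew = 20; 1·y_stone + 6·y_crew = 16.
This yields shadow prices y_stone = 1, y_crew = 2.5.
Shadow price of crew = 2.5.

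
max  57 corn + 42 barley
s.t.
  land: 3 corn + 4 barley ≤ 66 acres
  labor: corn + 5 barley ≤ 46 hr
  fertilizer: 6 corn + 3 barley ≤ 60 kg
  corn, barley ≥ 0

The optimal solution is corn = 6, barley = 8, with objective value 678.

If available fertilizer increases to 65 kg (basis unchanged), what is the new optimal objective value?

723

Binding: labor and fertilizer. Non-binding: land (16 unused).
Slack constraints have shadow price 0 (complementary slackness).
The binding rows give the dual system: 1·y_labor + 6·y_fertilizer = 57 and 5·y_labor + 3·y_fertilizer = 42.
Solving: y_labor = 3, y_fertilizer = 9.
Δz = y_fertilizer·Δb = 9 × (5) = 45, so new z* = 678 + 45 = 723.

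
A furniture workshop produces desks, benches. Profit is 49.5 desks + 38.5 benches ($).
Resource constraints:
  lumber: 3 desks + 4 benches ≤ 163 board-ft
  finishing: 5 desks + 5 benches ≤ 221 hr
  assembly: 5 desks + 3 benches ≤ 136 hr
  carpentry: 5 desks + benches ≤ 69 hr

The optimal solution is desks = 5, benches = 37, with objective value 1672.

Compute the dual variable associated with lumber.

At the optimum: lumber uses 163 of 163 (binding); finishing uses 210 of 221 (slack = 11); assembly uses 136 of 136 (binding); carpentry uses 62 of 69 (slack = 7).
Slack constraints have shadow price 0 (complementary slackness).
The binding rows give the dual system: 3·y_lumber + 5·y_assembly = 49.5 and 4·y_lumber + 3·y_assembly = 38.5.
Solving: y_lumber = 4, y_assembly = 7.5.
Shadow price of lumber = 4.

4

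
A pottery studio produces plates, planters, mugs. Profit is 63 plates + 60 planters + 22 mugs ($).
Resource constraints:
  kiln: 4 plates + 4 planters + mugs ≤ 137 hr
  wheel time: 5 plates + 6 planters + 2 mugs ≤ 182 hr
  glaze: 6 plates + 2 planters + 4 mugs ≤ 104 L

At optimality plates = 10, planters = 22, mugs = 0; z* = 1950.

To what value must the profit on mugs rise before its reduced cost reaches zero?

Binding: wheel time and glaze. Non-binding: kiln (9 unused).
Since kiln is not tight, its dual is 0.
Dual feasibility on the basic columns requires 5·y_wheel time + 6·y_glaze = 63, 6·y_wheel time + 2·y_glaze = 60.
Solving: y_wheel time = 9, y_glaze = 3.
mugs enters the basis when its profit ≥ yᵀa₃ = 9·2 + 3·4 = 30.

30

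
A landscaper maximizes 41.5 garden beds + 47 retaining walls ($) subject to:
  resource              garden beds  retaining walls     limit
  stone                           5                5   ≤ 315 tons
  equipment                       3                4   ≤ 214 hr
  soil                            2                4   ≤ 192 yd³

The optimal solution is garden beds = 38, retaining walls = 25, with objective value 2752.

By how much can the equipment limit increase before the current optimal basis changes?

Binding constraints: stone, equipment. The basis is B = [[5,5],[3,4]] with det 5.
Per unit increase in equipment, x* moves by d = (-1, 1).
The basis stays optimal until soil becomes binding; allowable increase = 8 hr.

8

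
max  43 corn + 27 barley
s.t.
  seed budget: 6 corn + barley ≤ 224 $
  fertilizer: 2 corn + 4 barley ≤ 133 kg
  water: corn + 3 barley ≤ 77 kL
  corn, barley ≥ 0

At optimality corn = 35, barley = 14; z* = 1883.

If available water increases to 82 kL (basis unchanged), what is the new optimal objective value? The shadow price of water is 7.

Δb = 5, so new z* = 1883 + (7)·(5) = 1883 + 35 = 1918.

1918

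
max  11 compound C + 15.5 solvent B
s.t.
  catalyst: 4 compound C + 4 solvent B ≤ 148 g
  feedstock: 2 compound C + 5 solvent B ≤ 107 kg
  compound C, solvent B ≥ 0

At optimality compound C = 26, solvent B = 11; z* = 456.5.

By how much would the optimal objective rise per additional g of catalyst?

At the optimum: catalyst uses 148 of 148 (binding); feedstock uses 107 of 107 (binding).
From A_Bᵀ y = c: 4·y_catalyst + 2·y_feedstock = 11; 4·y_catalyst + 5·y_feedstock = 15.5.
This yields shadow prices y_catalyst = 2, y_feedstock = 1.5.
Shadow price of catalyst = 2.

2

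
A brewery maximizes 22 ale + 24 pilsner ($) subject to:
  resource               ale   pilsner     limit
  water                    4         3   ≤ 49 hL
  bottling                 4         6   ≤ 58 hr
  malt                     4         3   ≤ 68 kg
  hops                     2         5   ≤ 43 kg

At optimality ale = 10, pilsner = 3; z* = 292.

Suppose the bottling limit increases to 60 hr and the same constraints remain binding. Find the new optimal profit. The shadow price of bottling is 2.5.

Δb = 2, so new z* = 292 + (2.5)·(2) = 292 + 5 = 297.

297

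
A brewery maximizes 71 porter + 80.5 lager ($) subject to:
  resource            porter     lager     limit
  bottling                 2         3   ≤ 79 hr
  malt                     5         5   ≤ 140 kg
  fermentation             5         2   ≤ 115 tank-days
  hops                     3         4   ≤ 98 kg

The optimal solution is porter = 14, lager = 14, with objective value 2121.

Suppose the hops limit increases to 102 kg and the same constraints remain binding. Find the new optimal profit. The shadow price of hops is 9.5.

Δb = 4, so new z* = 2121 + (9.5)·(4) = 2121 + 38 = 2159.

2159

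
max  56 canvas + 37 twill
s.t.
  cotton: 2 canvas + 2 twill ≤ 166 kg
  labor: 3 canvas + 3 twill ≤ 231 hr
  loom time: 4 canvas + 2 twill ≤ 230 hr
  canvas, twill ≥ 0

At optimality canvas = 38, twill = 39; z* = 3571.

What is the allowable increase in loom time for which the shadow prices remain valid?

Binding constraints: labor, loom time. The basis is B = [[3,3],[4,2]] with det -6.
Per unit increase in loom time, x* moves by d = (0.5, -0.5).
The basis stays optimal until twill reaches 0; allowable increase = 78 hr.

78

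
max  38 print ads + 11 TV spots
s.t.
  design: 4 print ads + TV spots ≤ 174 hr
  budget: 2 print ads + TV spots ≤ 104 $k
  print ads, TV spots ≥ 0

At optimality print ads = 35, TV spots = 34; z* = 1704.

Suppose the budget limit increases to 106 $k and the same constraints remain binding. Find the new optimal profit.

At the optimum: design uses 174 of 174 (binding); budget uses 104 of 104 (binding).
The binding rows give the dual system: 4·y_design + 2·y_budget = 38 and 1·y_design + 1·y_budget = 11.
Solving: y_design = 8, y_budget = 3.
Δz = y_budget·Δb = 3 × (2) = 6, so new z* = 1704 + 6 = 1710.

1710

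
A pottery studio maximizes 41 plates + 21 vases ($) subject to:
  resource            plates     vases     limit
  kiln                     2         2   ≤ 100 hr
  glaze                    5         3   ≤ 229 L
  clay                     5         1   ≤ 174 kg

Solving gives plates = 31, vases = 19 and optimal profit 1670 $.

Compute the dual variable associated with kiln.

Check each constraint at x*: kiln 100/100 (tight); glaze 212/229 (slack 17); clay 174/174 (tight).
Since glaze is not tight, its dual is 0.
Dual feasibility on the basic columns requires 2·y_kiln + 5·y_clay = 41, 2·y_kiln + 1·y_clay = 21.
This yields shadow prices y_kiln = 8, y_clay = 5.
Shadow price of kiln = 8.

8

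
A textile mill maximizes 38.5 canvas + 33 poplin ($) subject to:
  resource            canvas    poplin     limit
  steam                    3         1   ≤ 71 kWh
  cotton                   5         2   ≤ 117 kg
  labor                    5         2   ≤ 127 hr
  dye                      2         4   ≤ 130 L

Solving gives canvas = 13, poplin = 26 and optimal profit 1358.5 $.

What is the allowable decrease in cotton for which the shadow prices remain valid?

52

Binding constraints: cotton, dye. The basis is B = [[5,2],[2,4]] with det 16.
Per unit decrease in cotton, x* moves by d = (-0.25, 0.125).
The basis stays optimal until canvas reaches 0; allowable decrease = 52 kg.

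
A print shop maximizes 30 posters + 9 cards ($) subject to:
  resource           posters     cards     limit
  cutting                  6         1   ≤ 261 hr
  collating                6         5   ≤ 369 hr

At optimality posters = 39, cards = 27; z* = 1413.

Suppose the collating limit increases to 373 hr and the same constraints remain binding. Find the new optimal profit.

1417

Both cutting and collating are binding at x*.
From A_Bᵀ y = c: 6·y_cutting + 6·y_collating = 30; 1·y_cutting + 5·y_collating = 9.
This yields shadow prices y_cutting = 4, y_collating = 1.
Δz = y_collating·Δb = 1 × (4) = 4, so new z* = 1413 + 4 = 1417.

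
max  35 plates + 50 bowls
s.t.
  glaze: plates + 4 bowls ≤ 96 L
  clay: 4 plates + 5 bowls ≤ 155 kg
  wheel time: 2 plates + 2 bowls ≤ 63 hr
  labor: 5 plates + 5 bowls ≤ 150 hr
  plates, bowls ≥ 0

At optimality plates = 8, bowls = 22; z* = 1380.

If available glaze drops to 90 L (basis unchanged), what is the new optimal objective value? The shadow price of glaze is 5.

Δb = -6, so new z* = 1380 + (5)·(-6) = 1380 − 30 = 1350.

1350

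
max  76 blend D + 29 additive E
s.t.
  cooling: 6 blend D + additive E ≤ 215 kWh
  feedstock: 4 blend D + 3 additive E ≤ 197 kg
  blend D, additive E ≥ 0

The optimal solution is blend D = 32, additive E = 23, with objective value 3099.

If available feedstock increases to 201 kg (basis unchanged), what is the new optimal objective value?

3127

Both cooling and feedstock are binding at x*.
Dual feasibility on the basic columns requires 6·y_cooling + 4·y_feedstock = 76, 1·y_cooling + 3·y_feedstock = 29.
→ y_cooling = 8 and y_feedstock = 7.
Δz = y_feedstock·Δb = 7 × (4) = 28, so new z* = 3099 + 28 = 3127.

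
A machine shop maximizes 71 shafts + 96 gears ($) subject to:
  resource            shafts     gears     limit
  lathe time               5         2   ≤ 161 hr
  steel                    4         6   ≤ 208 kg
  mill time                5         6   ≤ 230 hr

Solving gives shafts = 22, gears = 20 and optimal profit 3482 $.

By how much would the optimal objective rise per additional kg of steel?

9

Binding: steel and mill time. Non-binding: lathe time (11 unused).
Since lathe time is not tight, its dual is 0.
From A_Bᵀ y = c: 4·y_steel + 5·y_mill time = 71; 6·y_steel + 6·y_mill time = 96.
This yields shadow prices y_steel = 9, y_mill time = 7.
Shadow price of steel = 9.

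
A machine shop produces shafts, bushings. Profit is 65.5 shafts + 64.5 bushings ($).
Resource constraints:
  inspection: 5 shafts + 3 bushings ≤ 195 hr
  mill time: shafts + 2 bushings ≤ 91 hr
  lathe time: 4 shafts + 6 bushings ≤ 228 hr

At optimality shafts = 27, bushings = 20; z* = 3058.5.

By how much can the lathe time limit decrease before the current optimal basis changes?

Binding constraints: inspection, lathe time. The basis is B = [[5,3],[4,6]] with det 18.
Per unit decrease in lathe time, x* moves by d = (0.1667, -0.2778).
The basis stays optimal until bushings reaches 0; allowable decrease = 72 hr.

72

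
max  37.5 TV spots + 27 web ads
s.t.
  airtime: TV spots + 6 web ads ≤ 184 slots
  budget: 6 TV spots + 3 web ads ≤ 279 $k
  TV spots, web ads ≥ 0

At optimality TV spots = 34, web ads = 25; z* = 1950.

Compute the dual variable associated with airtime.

1.5

At the optimum: airtime uses 184 of 184 (binding); budget uses 279 of 279 (binding).
Dual feasibility on the basic columns requires 1·y_airtime + 6·y_budget = 37.5, 6·y_airtime + 3·y_budget = 27.
Solving: y_airtime = 1.5, y_budget = 6.
Shadow price of airtime = 1.5.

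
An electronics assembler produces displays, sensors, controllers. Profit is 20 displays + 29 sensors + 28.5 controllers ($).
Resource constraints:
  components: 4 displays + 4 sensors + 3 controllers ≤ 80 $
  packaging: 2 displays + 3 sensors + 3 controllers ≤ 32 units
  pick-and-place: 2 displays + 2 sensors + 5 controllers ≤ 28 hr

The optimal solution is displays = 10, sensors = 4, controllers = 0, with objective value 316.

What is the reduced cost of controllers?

-3.5

Binding: packaging and pick-and-place. Non-binding: components (24 unused).
Since components is not tight, its dual is 0.
From A_Bᵀ y = c: 2·y_packaging + 2·y_pick-and-place = 20; 3·y_packaging + 2·y_pick-and-place = 29.
→ y_packaging = 9 and y_pick-and-place = 1.
Reduced cost of controllers: c₃ − yᵀa₃ = 28.5 − (9·3 + 1·5) = 28.5 − 32 = -3.5.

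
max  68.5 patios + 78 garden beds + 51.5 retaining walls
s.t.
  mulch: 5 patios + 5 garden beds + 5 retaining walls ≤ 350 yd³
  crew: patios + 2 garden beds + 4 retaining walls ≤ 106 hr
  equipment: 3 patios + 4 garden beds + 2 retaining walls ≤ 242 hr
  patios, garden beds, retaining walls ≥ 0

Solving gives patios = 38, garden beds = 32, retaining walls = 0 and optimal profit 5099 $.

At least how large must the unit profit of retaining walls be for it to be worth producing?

59

At the optimum: mulch uses 350 of 350 (binding); crew uses 102 of 106 (slack = 4); equipment uses 242 of 242 (binding).
By complementary slackness, y = 0 for the non-binding constraint.
The binding rows give the dual system: 5·y_mulch + 3·y_equipment = 68.5 and 5·y_mulch + 4·y_equipment = 78.
→ y_mulch = 8 and y_equipment = 9.5.
retaining walls enters the basis when its profit ≥ yᵀa₃ = 8·5 + 9.5·2 = 59.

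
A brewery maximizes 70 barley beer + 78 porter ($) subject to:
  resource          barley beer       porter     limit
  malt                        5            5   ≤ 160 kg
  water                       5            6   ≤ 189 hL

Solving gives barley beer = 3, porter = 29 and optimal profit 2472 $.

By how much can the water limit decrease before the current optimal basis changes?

29

Binding constraints: malt, water. The basis is B = [[5,5],[5,6]] with det 5.
Per unit decrease in water, x* moves by d = (1, -1).
The basis stays optimal until porter reaches 0; allowable decrease = 29 hL.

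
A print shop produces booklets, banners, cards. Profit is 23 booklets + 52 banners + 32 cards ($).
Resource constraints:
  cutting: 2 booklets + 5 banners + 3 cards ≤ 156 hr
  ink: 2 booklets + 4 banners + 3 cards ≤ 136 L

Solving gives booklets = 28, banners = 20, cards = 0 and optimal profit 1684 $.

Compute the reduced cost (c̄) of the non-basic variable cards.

-2.5

At the optimum: cutting uses 156 of 156 (binding); ink uses 136 of 136 (binding).
The binding rows give the dual system: 2·y_cutting + 2·y_ink = 23 and 5·y_cutting + 4·y_ink = 52.
→ y_cutting = 6 and y_ink = 5.5.
Reduced cost of cards: c₃ − yᵀa₃ = 32 − (6·3 + 5.5·3) = 32 − 34.5 = -2.5.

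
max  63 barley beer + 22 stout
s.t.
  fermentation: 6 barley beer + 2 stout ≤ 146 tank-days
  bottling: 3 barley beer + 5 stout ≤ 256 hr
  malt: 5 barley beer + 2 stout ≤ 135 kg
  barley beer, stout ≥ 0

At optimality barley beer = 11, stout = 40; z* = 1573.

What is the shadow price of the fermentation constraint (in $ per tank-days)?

8

Check each constraint at x*: fermentation 146/146 (tight); bottling 233/256 (slack 23); malt 135/135 (tight).
Since bottling is not tight, its dual is 0.
Dual feasibility on the basic columns requires 6·y_fermentation + 5·y_malt = 63, 2·y_fermentation + 2·y_malt = 22.
Solving: y_fermentation = 8, y_malt = 3.
Shadow price of fermentation = 8.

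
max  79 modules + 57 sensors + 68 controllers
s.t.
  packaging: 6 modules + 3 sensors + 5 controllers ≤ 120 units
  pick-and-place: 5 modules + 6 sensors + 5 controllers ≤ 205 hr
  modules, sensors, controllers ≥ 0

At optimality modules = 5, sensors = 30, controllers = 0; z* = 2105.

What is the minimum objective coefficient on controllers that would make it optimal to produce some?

Both packaging and pick-and-place are binding at x*.
Dual feasibility on the basic columns requires 6·y_packaging + 5·y_pick-and-place = 79, 3·y_packaging + 6·y_pick-and-place = 57.
→ y_packaging = 9 and y_pick-and-place = 5.
controllers enters the basis when its profit ≥ yᵀa₃ = 9·5 + 5·5 = 70.

70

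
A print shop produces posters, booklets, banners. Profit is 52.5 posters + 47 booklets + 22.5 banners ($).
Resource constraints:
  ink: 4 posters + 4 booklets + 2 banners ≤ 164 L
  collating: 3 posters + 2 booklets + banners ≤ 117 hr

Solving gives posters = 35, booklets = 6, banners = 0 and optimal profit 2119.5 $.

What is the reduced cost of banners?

-1

At the optimum: ink uses 164 of 164 (binding); collating uses 117 of 117 (binding).
From A_Bᵀ y = c: 4·y_ink + 3·y_collating = 52.5; 4·y_ink + 2·y_collating = 47.
→ y_ink = 9 and y_collating = 5.5.
Reduced cost of banners: c₃ − yᵀa₃ = 22.5 − (9·2 + 5.5·1) = 22.5 − 23.5 = -1.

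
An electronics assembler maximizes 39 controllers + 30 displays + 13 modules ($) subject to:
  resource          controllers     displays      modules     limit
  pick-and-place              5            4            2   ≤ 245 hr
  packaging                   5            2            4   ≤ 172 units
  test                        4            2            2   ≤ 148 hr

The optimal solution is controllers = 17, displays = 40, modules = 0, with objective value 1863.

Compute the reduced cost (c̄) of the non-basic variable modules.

-3

Binding: pick-and-place and test. Non-binding: packaging (7 unused).
Since packaging is not tight, its dual is 0.
The binding rows give the dual system: 5·y_pick-and-place + 4·y_test = 39 and 4·y_pick-and-place + 2·y_test = 30.
Solving: y_pick-and-place = 7, y_test = 1.
Reduced cost of modules: c₃ − yᵀa₃ = 13 − (7·2 + 1·2) = 13 − 16 = -3.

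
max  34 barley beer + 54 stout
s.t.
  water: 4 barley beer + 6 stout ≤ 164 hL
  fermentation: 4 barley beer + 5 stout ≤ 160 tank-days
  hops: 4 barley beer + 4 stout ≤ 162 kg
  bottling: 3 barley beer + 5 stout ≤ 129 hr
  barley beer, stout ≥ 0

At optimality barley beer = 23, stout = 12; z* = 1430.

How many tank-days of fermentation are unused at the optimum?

8

fermentation used = 4·23 + 5·12 = 152; slack = 160 − 152 = 8.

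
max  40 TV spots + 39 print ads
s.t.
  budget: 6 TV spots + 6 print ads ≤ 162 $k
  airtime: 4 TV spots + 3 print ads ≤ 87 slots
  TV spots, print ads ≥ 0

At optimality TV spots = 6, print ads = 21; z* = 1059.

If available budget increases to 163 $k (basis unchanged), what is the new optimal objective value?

At the optimum: budget uses 162 of 162 (binding); airtime uses 87 of 87 (binding).
The binding rows give the dual system: 6·y_budget + 4·y_airtime = 40 and 6·y_budget + 3·y_airtime = 39.
This yields shadow prices y_budget = 6, y_airtime = 1.
Δz = y_budget·Δb = 6 × (1) = 6, so new z* = 1059 + 6 = 1065.

1065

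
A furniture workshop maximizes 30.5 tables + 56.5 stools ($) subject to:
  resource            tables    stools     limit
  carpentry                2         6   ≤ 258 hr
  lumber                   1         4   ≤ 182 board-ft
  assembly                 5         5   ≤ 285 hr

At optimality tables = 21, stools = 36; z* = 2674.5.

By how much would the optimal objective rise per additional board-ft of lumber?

Binding: carpentry and assembly. Non-binding: lumber (17 unused).
Slack constraints have shadow price 0 (complementary slackness).
From A_Bᵀ y = c: 2·y_carpentry + 5·y_assembly = 30.5; 6·y_carpentry + 5·y_assembly = 56.5.
Solving: y_carpentry = 6.5, y_assembly = 3.5.
Shadow price of lumber = 0.

0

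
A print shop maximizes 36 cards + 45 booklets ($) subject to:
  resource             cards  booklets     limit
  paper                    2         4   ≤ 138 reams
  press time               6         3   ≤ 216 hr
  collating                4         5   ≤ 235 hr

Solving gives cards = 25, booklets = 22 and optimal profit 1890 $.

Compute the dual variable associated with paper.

At the optimum: paper uses 138 of 138 (binding); press time uses 216 of 216 (binding); collating uses 210 of 235 (slack = 25).
Since collating is not tight, its dual is 0.
Dual feasibility on the basic columns requires 2·y_paper + 6·y_press time = 36, 4·y_paper + 3·y_press time = 45.
→ y_paper = 9 and y_press time = 3.
Shadow price of paper = 9.

9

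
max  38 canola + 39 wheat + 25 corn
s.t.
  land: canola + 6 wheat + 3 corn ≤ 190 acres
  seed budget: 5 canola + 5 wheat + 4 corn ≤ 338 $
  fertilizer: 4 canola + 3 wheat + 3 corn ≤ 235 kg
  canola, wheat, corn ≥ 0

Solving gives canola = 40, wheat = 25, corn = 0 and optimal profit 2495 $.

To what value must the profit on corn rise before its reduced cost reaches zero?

33

Binding: land and fertilizer. Non-binding: seed budget (13 unused).
Slack constraints have shadow price 0 (complementary slackness).
From A_Bᵀ y = c: 1·y_land + 4·y_fertilizer = 38; 6·y_land + 3·y_fertilizer = 39.
Solving: y_land = 2, y_fertilizer = 9.
corn enters the basis when its profit ≥ yᵀa₃ = 2·3 + 9·3 = 33.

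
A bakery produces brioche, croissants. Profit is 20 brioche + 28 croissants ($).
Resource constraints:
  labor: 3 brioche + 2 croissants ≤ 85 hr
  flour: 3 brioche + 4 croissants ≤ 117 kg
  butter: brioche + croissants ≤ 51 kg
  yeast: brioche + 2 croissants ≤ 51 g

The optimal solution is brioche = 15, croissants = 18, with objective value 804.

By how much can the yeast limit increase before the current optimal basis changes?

7.5

Binding constraints: flour, yeast. The basis is B = [[3,4],[1,2]] with det 2.
Per unit increase in yeast, x* moves by d = (-2, 1.5).
The basis stays optimal until brioche reaches 0; allowable increase = 7.5 g.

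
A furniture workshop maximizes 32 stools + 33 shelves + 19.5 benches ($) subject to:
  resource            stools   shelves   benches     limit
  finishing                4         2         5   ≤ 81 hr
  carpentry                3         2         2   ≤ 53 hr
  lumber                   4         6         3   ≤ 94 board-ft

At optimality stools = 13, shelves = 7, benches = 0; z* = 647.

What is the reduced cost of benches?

-3

At the optimum: finishing uses 66 of 81 (slack = 15); carpentry uses 53 of 53 (binding); lumber uses 94 of 94 (binding).
Since finishing is not tight, its dual is 0.
From A_Bᵀ y = c: 3·y_carpentry + 4·y_lumber = 32; 2·y_carpentry + 6·y_lumber = 33.
Solving: y_carpentry = 6, y_lumber = 3.5.
Reduced cost of benches: c₃ − yᵀa₃ = 19.5 − (6·2 + 3.5·3) = 19.5 − 22.5 = -3.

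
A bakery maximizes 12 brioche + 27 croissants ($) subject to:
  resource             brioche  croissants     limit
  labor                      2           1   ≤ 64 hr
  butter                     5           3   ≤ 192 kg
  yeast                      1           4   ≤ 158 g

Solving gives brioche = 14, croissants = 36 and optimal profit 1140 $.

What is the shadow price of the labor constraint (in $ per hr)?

3

Check each constraint at x*: labor 64/64 (tight); butter 178/192 (slack 14); yeast 158/158 (tight).
By complementary slackness, y = 0 for the non-binding constraint.
From A_Bᵀ y = c: 2·y_labor + 1·y_yeast = 12; 1·y_labor + 4·y_yeast = 27.
Solving: y_labor = 3, y_yeast = 6.
Shadow price of labor = 3.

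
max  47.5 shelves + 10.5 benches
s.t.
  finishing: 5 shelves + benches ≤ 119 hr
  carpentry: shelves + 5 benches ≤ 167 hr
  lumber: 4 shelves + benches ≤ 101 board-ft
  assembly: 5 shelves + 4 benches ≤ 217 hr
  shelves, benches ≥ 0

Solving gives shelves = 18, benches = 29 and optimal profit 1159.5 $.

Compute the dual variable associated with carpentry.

At the optimum: finishing uses 119 of 119 (binding); carpentry uses 163 of 167 (slack = 4); lumber uses 101 of 101 (binding); assembly uses 206 of 217 (slack = 11).
By complementary slackness, y = 0 for the non-binding constraints.
Dual feasibility on the basic columns requires 5·y_finishing + 4·y_lumber = 47.5, 1·y_finishing + 1·y_lumber = 10.5.
Solving: y_finishing = 5.5, y_lumber = 5.
Shadow price of carpentry = 0.

0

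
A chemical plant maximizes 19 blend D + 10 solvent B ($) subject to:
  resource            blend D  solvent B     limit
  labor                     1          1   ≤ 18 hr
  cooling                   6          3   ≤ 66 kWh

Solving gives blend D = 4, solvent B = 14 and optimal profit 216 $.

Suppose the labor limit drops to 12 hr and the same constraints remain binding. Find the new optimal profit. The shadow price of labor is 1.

210

Δb = -6, so new z* = 216 + (1)·(-6) = 216 − 6 = 210.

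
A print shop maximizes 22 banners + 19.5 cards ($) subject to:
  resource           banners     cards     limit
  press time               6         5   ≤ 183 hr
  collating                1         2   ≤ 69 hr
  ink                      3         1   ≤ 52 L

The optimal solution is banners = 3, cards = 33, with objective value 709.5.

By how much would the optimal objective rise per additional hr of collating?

At the optimum: press time uses 183 of 183 (binding); collating uses 69 of 69 (binding); ink uses 42 of 52 (slack = 10).
By complementary slackness, y = 0 for the non-binding constraint.
The binding rows give the dual system: 6·y_press time + 1·y_collating = 22 and 5·y_press time + 2·y_collating = 19.5.
→ y_press time = 3.5 and y_collating = 1.
Shadow price of collating = 1.

1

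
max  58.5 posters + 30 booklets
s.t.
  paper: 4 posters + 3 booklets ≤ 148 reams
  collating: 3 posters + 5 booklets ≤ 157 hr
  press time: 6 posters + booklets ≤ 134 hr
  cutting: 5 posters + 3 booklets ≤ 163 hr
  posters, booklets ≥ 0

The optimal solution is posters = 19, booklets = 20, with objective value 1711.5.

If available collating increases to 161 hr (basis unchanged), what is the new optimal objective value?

Binding: collating and press time. Non-binding: paper (12 unused), cutting (8 unused).
Slack constraints have shadow price 0 (complementary slackness).
The binding rows give the dual system: 3·y_collating + 6·y_press time = 58.5 and 5·y_collating + 1·y_press time = 30.
Solving: y_collating = 4.5, y_press time = 7.5.
Δz = y_collating·Δb = 4.5 × (4) = 18, so new z* = 1711.5 + 18 = 1729.5.

1729.5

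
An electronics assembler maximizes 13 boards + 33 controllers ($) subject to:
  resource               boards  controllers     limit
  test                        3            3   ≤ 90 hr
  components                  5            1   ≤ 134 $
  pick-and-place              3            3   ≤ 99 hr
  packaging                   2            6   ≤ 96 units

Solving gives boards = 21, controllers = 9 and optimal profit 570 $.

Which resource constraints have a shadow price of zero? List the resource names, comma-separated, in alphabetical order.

components, pick-and-place

test: 90/90 (binding)
components: 114/134 (slack 20)
pick-and-place: 90/99 (slack 9)
packaging: 96/96 (binding)
By complementary slackness, a constraint with positive slack has shadow price 0 → components, pick-and-place.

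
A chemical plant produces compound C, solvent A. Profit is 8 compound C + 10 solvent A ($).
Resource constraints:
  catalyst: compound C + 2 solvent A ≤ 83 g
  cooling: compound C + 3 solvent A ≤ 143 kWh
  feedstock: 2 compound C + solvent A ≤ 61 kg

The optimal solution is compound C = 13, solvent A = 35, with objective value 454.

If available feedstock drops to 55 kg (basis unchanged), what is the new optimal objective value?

Binding: catalyst and feedstock. Non-binding: cooling (25 unused).
Slack constraints have shadow price 0 (complementary slackness).
The binding rows give the dual system: 1·y_catalyst + 2·y_feedstock = 8 and 2·y_catalyst + 1·y_feedstock = 10.
This yields shadow prices y_catalyst = 4, y_feedstock = 2.
Δz = y_feedstock·Δb = 2 × (-6) = -12, so new z* = 454 − 12 = 442.

442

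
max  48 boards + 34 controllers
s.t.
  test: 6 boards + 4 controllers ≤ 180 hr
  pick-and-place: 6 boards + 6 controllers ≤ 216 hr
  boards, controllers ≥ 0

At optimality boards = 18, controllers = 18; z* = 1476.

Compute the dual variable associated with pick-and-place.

Both test and pick-and-place are binding at x*.
The binding rows give the dual system: 6·y_test + 6·y_pick-and-place = 48 and 4·y_test + 6·y_pick-and-place = 34.
Solving: y_test = 7, y_pick-and-place = 1.
Shadow price of pick-and-place = 1.

1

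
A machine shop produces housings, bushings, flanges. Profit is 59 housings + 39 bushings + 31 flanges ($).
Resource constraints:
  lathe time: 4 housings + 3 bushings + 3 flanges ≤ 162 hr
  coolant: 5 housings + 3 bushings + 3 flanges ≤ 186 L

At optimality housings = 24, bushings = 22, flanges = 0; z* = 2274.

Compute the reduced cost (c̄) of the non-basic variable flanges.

-8

Both lathe time and coolant are binding at x*.
The binding rows give the dual system: 4·y_lathe time + 5·y_coolant = 59 and 3·y_lathe time + 3·y_coolant = 39.
This yields shadow prices y_lathe time = 6, y_coolant = 7.
Reduced cost of flanges: c₃ − yᵀa₃ = 31 − (6·3 + 7·3) = 31 − 39 = -8.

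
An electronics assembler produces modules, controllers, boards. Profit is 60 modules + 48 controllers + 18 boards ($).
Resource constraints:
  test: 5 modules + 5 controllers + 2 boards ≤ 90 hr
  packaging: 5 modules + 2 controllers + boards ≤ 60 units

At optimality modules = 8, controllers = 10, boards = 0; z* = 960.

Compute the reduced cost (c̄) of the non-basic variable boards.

-2

Both test and packaging are binding at x*.
Dual feasibility on the basic columns requires 5·y_test + 5·y_packaging = 60, 5·y_test + 2·y_packaging = 48.
Solving: y_test = 8, y_packaging = 4.
Reduced cost of boards: c₃ − yᵀa₃ = 18 − (8·2 + 4·1) = 18 − 20 = -2.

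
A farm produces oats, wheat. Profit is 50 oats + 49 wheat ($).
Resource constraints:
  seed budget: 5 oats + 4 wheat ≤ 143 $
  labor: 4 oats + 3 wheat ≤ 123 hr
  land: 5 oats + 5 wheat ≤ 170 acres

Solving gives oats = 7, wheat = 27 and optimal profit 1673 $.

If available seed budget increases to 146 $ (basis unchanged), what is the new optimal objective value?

1676

Check each constraint at x*: seed budget 143/143 (tight); labor 109/123 (slack 14); land 170/170 (tight).
Since labor is not tight, its dual is 0.
From A_Bᵀ y = c: 5·y_seed budget + 5·y_land = 50; 4·y_seed budget + 5·y_land = 49.
→ y_seed budget = 1 and y_land = 9.
Δz = y_seed budget·Δb = 1 × (3) = 3, so new z* = 1673 + 3 = 1676.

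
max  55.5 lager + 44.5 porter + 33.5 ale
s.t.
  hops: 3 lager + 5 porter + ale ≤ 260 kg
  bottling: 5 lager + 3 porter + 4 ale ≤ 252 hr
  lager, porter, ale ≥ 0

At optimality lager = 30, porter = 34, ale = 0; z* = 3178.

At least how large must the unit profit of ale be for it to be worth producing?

Check each constraint at x*: hops 260/260 (tight); bottling 252/252 (tight).
Dual feasibility on the basic columns requires 3·y_hops + 5·y_bottling = 55.5, 5·y_hops + 3·y_bottling = 44.5.
This yields shadow prices y_hops = 3.5, y_bottling = 9.
ale enters the basis when its profit ≥ yᵀa₃ = 3.5·1 + 9·4 = 39.5.

39.5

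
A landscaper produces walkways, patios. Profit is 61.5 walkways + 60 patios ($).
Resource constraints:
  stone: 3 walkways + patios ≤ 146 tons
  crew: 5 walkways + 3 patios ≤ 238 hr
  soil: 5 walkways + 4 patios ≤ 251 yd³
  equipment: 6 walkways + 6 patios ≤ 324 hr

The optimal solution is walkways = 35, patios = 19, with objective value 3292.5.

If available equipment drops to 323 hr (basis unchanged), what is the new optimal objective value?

At the optimum: stone uses 124 of 146 (slack = 22); crew uses 232 of 238 (slack = 6); soil uses 251 of 251 (binding); equipment uses 324 of 324 (binding).
Slack constraints have shadow price 0 (complementary slackness).
From A_Bᵀ y = c: 5·y_soil + 6·y_equipment = 61.5; 4·y_soil + 6·y_equipment = 60.
This yields shadow prices y_soil = 1.5, y_equipment = 9.
Δz = y_equipment·Δb = 9 × (-1) = -9, so new z* = 3292.5 − 9 = 3283.5.

3283.5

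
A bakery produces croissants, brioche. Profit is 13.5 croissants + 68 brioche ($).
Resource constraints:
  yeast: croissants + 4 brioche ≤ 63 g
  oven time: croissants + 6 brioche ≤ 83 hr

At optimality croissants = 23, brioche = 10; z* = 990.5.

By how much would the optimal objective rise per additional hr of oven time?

7

At the optimum: yeast uses 63 of 63 (binding); oven time uses 83 of 83 (binding).
The binding rows give the dual system: 1·y_yeast + 1·y_oven time = 13.5 and 4·y_yeast + 6·y_oven time = 68.
This yields shadow prices y_yeast = 6.5, y_oven time = 7.
Shadow price of oven time = 7.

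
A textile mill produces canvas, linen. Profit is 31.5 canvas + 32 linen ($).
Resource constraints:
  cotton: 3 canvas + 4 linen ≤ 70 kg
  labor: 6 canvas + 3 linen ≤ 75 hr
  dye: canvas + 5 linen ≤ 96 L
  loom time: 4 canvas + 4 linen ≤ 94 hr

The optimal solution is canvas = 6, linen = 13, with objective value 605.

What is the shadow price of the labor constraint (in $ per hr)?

2

Binding: cotton and labor. Non-binding: dye (25 unused), loom time (18 unused).
By complementary slackness, y = 0 for the non-binding constraints.
The binding rows give the dual system: 3·y_cotton + 6·y_labor = 31.5 and 4·y_cotton + 3·y_labor = 32.
→ y_cotton = 6.5 and y_labor = 2.
Shadow price of labor = 2.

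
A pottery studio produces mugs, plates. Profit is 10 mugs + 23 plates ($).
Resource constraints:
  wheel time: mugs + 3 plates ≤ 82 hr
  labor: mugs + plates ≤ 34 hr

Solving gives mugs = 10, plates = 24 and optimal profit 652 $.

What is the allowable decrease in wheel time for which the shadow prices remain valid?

48

Binding constraints: wheel time, labor. The basis is B = [[1,3],[1,1]] with det -2.
Per unit decrease in wheel time, x* moves by d = (0.5, -0.5).
The basis stays optimal until plates reaches 0; allowable decrease = 48 hr.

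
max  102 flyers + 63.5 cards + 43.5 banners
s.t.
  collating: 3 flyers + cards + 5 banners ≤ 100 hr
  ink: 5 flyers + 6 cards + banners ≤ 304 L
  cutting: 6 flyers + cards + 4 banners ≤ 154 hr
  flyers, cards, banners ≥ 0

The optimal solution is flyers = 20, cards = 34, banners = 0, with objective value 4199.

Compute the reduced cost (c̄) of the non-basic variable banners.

-3.5

Check each constraint at x*: collating 94/100 (slack 6); ink 304/304 (tight); cutting 154/154 (tight).
Slack constraints have shadow price 0 (complementary slackness).
The binding rows give the dual system: 5·y_ink + 6·y_cutting = 102 and 6·y_ink + 1·y_cutting = 63.5.
Solving: y_ink = 9, y_cutting = 9.5.
Reduced cost of banners: c₃ − yᵀa₃ = 43.5 − (9·1 + 9.5·4) = 43.5 − 47 = -3.5.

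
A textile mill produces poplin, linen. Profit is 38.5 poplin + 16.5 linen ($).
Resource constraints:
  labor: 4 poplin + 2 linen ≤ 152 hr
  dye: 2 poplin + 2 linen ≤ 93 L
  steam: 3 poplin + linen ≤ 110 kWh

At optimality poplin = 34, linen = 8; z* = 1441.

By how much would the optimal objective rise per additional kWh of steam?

5.5

Check each constraint at x*: labor 152/152 (tight); dye 84/93 (slack 9); steam 110/110 (tight).
Slack constraints have shadow price 0 (complementary slackness).
From A_Bᵀ y = c: 4·y_labor + 3·y_steam = 38.5; 2·y_labor + 1·y_steam = 16.5.
Solving: y_labor = 5.5, y_steam = 5.5.
Shadow price of steam = 5.5.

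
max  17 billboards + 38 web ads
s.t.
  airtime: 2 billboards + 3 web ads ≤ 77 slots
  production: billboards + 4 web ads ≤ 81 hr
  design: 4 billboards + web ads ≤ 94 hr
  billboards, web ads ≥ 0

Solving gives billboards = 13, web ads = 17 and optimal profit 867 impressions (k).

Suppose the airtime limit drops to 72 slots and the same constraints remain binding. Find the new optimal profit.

At the optimum: airtime uses 77 of 77 (binding); production uses 81 of 81 (binding); design uses 69 of 94 (slack = 25).
Since design is not tight, its dual is 0.
The binding rows give the dual system: 2·y_airtime + 1·y_production = 17 and 3·y_airtime + 4·y_production = 38.
Solving: y_airtime = 6, y_production = 5.
Δz = y_airtime·Δb = 6 × (-5) = -30, so new z* = 867 − 30 = 837.

837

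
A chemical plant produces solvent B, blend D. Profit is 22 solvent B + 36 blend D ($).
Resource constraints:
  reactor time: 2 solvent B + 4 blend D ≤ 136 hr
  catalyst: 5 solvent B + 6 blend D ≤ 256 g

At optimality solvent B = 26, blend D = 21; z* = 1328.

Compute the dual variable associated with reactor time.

Both reactor time and catalyst are binding at x*.
The binding rows give the dual system: 2·y_reactor time + 5·y_catalyst = 22 and 4·y_reactor time + 6·y_catalyst = 36.
This yields shadow prices y_reactor time = 6, y_catalyst = 2.
Shadow price of reactor time = 6.

6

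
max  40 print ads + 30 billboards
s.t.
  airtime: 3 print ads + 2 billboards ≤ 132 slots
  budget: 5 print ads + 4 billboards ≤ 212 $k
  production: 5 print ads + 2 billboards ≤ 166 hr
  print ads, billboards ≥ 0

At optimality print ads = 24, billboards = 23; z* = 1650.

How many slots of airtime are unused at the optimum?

airtime used = 3·24 + 2·23 = 118; slack = 132 − 118 = 14.

14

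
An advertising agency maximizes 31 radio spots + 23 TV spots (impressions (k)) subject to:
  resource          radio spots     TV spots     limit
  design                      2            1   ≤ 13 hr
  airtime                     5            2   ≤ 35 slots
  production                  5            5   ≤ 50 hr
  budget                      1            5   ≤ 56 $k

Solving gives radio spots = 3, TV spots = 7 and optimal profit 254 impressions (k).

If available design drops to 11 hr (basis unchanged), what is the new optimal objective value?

At the optimum: design uses 13 of 13 (binding); airtime uses 29 of 35 (slack = 6); production uses 50 of 50 (binding); budget uses 38 of 56 (slack = 18).
Slack constraints have shadow price 0 (complementary slackness).
The binding rows give the dual system: 2·y_design + 5·y_production = 31 and 1·y_design + 5·y_production = 23.
→ y_design = 8 and y_production = 3.
Δz = y_design·Δb = 8 × (-2) = -16, so new z* = 254 − 16 = 238.

238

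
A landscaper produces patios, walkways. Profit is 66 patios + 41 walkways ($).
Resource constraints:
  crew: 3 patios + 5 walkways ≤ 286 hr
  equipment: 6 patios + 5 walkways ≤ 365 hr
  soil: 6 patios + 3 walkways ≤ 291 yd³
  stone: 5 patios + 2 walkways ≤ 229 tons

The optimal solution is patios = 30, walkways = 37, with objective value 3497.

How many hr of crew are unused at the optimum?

11

crew used = 3·30 + 5·37 = 275; slack = 286 − 275 = 11.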